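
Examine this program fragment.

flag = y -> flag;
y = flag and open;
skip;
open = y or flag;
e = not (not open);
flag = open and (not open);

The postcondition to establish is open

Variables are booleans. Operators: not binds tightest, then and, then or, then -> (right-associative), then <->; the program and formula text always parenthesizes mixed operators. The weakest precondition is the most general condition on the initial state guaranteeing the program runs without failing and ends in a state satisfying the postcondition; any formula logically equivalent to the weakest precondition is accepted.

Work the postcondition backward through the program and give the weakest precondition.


Working backward. After the program, open must hold.
Before flag := open and (not open): open
Before e := not (not open): open
Before open := y or flag: y or flag
Before skip: y or flag
Before y := flag and open: (flag and open) or flag
Before flag := y -> flag: ((y -> flag) and open) or (y -> flag)
Answer: WP = ((y -> flag) and open) or (y -> flag)


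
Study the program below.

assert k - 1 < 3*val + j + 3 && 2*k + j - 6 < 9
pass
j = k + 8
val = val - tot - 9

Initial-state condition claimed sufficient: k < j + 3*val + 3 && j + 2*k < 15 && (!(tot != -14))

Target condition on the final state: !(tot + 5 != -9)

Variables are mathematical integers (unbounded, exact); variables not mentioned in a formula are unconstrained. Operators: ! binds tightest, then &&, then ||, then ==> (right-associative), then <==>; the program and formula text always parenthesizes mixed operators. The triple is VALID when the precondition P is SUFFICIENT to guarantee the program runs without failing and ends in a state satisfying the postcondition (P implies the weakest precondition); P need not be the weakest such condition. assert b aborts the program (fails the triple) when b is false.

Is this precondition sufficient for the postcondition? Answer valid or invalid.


Working backward. After the program, the postcondition !(tot + 5 != -9) must hold; in canonical form it is !(tot != -14).
Before val := val - tot - 9: !(tot != -14)
Before j := k + 8: !(tot != -14)
Before skip: !(tot != -14)
Before assert k - 1 < 3*val + j + 3 && 2*k + j - 6 < 9: k < j + 3*val + 4 && j + 2*k < 15 && (!(tot != -14))
The weakest precondition is k < j + 3*val + 4 && j + 2*k < 15 && (!(tot != -14)).
Check whether k < j + 3*val + 3 && j + 2*k < 15 && (!(tot != -14)) implies it.
Every state satisfying the precondition satisfies the weakest precondition: the implication holds.
Answer: valid


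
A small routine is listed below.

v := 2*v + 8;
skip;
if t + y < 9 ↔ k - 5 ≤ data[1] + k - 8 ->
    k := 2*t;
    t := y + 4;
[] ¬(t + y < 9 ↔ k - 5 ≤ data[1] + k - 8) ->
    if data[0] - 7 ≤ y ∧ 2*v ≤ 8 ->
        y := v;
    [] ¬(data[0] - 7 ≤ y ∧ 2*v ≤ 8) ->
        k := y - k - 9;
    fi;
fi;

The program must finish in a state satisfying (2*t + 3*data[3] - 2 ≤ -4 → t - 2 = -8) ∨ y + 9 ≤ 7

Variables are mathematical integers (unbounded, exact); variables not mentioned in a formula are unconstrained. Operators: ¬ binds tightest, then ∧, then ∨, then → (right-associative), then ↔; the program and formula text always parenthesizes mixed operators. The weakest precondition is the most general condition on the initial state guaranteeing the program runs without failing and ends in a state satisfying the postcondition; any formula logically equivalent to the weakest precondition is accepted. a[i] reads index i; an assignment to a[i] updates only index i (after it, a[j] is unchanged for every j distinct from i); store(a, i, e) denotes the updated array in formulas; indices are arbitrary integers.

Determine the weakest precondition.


Working backward. After the program, the postcondition (2*t + 3*data[3] - 2 ≤ -4 → t - 2 = -8) ∨ y + 9 ≤ 7 must hold; in canonical form it is (3*data[3] + 2*t ≤ -2 → t = -6) ∨ y ≤ -2.
Then branch requires (3*data[3] + 2*y ≤ -10 → y = -10) ∨ y ≤ -2; else branch requires ((data[0] ≤ y + 7 ∧ 2*v ≤ 8) → ((3*data[3] + 2*t ≤ -2 → t = -6) ∨ v ≤ -2)) ∧ ((¬(data[0] ≤ y + 7 ∧ 2*v ≤ 8)) → ((3*data[3] + 2*t ≤ -2 → t = -6) ∨ y ≤ -2)).
Before the if: ((t + y < 9 ↔ data[1] ≥ 3) → ((3*data[3] + 2*y ≤ -10 → y = -10) ∨ y ≤ -2)) ∧ ((¬(t + y < 9 ↔ data[1] ≥ 3)) → (((data[0] ≤ y + 7 ∧ 2*v ≤ 8) → ((3*data[3] + 2*t ≤ -2 → t = -6) ∨ v ≤ -2)) ∧ ((¬(data[0] ≤ y + 7 ∧ 2*v ≤ 8)) → ((3*data[3] + 2*t ≤ -2 → t = -6) ∨ y ≤ -2))))
Before skip: ((t + y < 9 ↔ data[1] ≥ 3) → ((3*data[3] + 2*y ≤ -10 → y = -10) ∨ y ≤ -2)) ∧ ((¬(t + y < 9 ↔ data[1] ≥ 3)) → (((data[0] ≤ y + 7 ∧ 2*v ≤ 8) → ((3*data[3] + 2*t ≤ -2 → t = -6) ∨ v ≤ -2)) ∧ ((¬(data[0] ≤ y + 7 ∧ 2*v ≤ 8)) → ((3*data[3] + 2*t ≤ -2 → t = -6) ∨ y ≤ -2))))
Before v := 2*v + 8: ((t + y < 9 ↔ data[1] ≥ 3) → ((3*data[3] + 2*y ≤ -10 → y = -10) ∨ y ≤ -2)) ∧ ((¬(t + y < 9 ↔ data[1] ≥ 3)) → (((data[0] ≤ y + 7 ∧ 4*v ≤ -8) → ((3*data[3] + 2*t ≤ -2 → t = -6) ∨ 2*v ≤ -10)) ∧ ((¬(data[0] ≤ y + 7 ∧ 4*v ≤ -8)) → ((3*data[3] + 2*t ≤ -2 → t = -6) ∨ y ≤ -2))))
Answer: WP = ((t + y < 9 ↔ data[1] ≥ 3) → ((3*data[3] + 2*y ≤ -10 → y = -10) ∨ y ≤ -2)) ∧ ((¬(t + y < 9 ↔ data[1] ≥ 3)) → (((data[0] ≤ y + 7 ∧ 4*v ≤ -8) → ((3*data[3] + 2*t ≤ -2 → t = -6) ∨ 2*v ≤ -10)) ∧ ((¬(data[0] ≤ y + 7 ∧ 4*v ≤ -8)) → ((3*data[3] + 2*t ≤ -2 → t = -6) ∨ y ≤ -2))))


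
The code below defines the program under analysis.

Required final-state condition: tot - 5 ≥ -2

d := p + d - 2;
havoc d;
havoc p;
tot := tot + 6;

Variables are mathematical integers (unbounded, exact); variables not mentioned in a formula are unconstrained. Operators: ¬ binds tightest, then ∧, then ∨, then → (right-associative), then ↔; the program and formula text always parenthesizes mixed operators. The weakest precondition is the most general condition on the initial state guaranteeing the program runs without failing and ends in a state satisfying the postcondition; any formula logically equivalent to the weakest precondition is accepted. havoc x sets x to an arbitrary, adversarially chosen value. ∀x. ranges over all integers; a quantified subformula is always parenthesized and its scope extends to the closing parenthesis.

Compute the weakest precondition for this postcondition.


Working backward. After the program, the postcondition tot - 5 ≥ -2 must hold; in canonical form it is tot ≥ 3.
Before tot := tot + 6: tot ≥ -3
Before havoc p: tot ≥ -3
Before havoc d: tot ≥ -3
Before d := p + d - 2: tot ≥ -3
Answer: WP = tot ≥ -3


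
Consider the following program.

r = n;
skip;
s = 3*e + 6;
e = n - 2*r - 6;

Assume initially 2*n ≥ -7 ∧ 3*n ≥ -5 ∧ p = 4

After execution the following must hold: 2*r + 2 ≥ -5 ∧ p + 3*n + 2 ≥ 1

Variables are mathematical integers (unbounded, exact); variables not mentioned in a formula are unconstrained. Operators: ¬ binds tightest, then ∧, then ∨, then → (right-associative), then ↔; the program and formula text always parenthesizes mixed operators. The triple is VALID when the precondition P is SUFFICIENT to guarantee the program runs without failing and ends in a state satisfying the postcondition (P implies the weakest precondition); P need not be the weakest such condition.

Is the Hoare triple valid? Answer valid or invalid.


Working backward. After the program, the postcondition 2*r + 2 ≥ -5 ∧ p + 3*n + 2 ≥ 1 must hold; in canonical form it is 2*r ≥ -7 ∧ 3*n + p ≥ -1.
Before e := n - 2*r - 6: 2*r ≥ -7 ∧ 3*n + p ≥ -1
Before s := 3*e + 6: 2*r ≥ -7 ∧ 3*n + p ≥ -1
Before skip: 2*r ≥ -7 ∧ 3*n + p ≥ -1
Before r := n: 2*n ≥ -7 ∧ 3*n + p ≥ -1
The weakest precondition is 2*n ≥ -7 ∧ 3*n + p ≥ -1.
Check whether 2*n ≥ -7 ∧ 3*n ≥ -5 ∧ p = 4 implies it.
Every state satisfying the precondition satisfies the weakest precondition: the implication holds.
Answer: valid


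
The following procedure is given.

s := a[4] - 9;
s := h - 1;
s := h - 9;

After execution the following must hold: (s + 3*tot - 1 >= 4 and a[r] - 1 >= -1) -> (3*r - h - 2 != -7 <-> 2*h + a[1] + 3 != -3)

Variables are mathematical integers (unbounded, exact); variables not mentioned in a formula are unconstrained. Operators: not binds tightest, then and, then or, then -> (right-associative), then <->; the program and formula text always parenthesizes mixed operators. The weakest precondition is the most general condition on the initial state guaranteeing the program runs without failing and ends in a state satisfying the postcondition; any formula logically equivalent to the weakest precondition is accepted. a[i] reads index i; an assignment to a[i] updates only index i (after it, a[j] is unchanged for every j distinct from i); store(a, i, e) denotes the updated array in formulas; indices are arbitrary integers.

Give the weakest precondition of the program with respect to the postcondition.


Working backward. After the program, the postcondition (s + 3*tot - 1 >= 4 and a[r] - 1 >= -1) -> (3*r - h - 2 != -7 <-> 2*h + a[1] + 3 != -3) must hold; in canonical form it is (s + 3*tot >= 5 and a[r] >= 0) -> (3*r != h - 5 <-> a[1] + 2*h != -6).
Before s := h - 9: (h + 3*tot >= 14 and a[r] >= 0) -> (3*r != h - 5 <-> a[1] + 2*h != -6)
Before s := h - 1: (h + 3*tot >= 14 and a[r] >= 0) -> (3*r != h - 5 <-> a[1] + 2*h != -6)
Before s := a[4] - 9: (h + 3*tot >= 14 and a[r] >= 0) -> (3*r != h - 5 <-> a[1] + 2*h != -6)
Answer: WP = (h + 3*tot >= 14 and a[r] >= 0) -> (3*r != h - 5 <-> a[1] + 2*h != -6)


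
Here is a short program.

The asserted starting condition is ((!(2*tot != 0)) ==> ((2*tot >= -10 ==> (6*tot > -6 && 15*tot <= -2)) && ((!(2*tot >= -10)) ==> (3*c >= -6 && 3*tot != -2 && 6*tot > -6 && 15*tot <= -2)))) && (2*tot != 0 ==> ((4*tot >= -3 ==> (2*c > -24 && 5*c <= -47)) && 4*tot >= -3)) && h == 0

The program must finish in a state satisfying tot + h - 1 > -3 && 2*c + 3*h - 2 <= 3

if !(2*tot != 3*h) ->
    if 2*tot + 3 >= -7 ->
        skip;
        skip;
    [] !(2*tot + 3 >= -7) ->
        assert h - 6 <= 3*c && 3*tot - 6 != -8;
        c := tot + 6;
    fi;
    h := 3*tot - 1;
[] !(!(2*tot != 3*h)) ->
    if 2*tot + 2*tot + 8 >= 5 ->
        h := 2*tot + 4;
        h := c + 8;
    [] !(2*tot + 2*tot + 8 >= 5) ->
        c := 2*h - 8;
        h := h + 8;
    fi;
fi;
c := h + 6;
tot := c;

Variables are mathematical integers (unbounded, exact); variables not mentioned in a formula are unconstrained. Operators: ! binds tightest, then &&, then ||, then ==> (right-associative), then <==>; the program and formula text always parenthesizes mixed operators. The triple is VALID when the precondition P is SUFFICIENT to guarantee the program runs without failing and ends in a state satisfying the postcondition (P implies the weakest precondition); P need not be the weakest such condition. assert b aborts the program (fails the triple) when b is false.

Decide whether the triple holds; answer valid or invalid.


Working backward. After the program, the postcondition tot + h - 1 > -3 && 2*c + 3*h - 2 <= 3 must hold; in canonical form it is h + tot > -2 && 2*c + 3*h <= 5.
Before tot := c: c + h > -2 && 2*c + 3*h <= 5
Before c := h + 6: 2*h > -8 && 5*h <= -7
Then branch requires (2*tot >= -10 ==> (6*tot > -6 && 15*tot <= -2)) && ((!(2*tot >= -10)) ==> (h <= 3*c + 6 && 3*tot != -2 && 6*tot > -6 && 15*tot <= -2)); else branch requires (4*tot >= -3 ==> (2*c > -24 && 5*c <= -47)) && ((!(4*tot >= -3)) ==> (2*h > -24 && 5*h <= -47)).
Before the if: ((!(2*tot != 3*h)) ==> ((2*tot >= -10 ==> (6*tot > -6 && 15*tot <= -2)) && ((!(2*tot >= -10)) ==> (h <= 3*c + 6 && 3*tot != -2 && 6*tot > -6 && 15*tot <= -2)))) && (2*tot != 3*h ==> ((4*tot >= -3 ==> (2*c > -24 && 5*c <= -47)) && ((!(4*tot >= -3)) ==> (2*h > -24 && 5*h <= -47))))
The weakest precondition is ((!(2*tot != 3*h)) ==> ((2*tot >= -10 ==> (6*tot > -6 && 15*tot <= -2)) && ((!(2*tot >= -10)) ==> (h <= 3*c + 6 && 3*tot != -2 && 6*tot > -6 && 15*tot <= -2)))) && (2*tot != 3*h ==> ((4*tot >= -3 ==> (2*c > -24 && 5*c <= -47)) && ((!(4*tot >= -3)) ==> (2*h > -24 && 5*h <= -47)))).
Check whether ((!(2*tot != 0)) ==> ((2*tot >= -10 ==> (6*tot > -6 && 15*tot <= -2)) && ((!(2*tot >= -10)) ==> (3*c >= -6 && 3*tot != -2 && 6*tot > -6 && 15*tot <= -2)))) && (2*tot != 0 ==> ((4*tot >= -3 ==> (2*c > -24 && 5*c <= -47)) && 4*tot >= -3)) && h == 0 implies it.
Every state satisfying the precondition satisfies the weakest precondition: the implication holds.
Answer: valid


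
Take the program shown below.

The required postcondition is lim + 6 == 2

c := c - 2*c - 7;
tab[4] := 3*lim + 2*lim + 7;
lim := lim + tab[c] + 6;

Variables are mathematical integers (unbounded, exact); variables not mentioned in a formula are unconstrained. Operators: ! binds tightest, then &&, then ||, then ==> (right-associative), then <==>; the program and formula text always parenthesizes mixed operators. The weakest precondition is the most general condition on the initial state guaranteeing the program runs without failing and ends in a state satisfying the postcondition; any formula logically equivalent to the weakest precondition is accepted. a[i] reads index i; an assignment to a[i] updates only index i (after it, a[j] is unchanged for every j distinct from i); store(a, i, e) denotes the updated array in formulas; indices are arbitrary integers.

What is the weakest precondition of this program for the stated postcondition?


Working backward. After the program, the postcondition lim + 6 == 2 must hold; in canonical form it is lim == -4.
Before lim := lim + tab[c] + 6: tab[c] + lim == -10
Before tab[4] := 3*lim + 2*lim + 7: store(tab, 4, 5*lim + 7)[c] + lim == -10
Before c := c - 2*c - 7: store(tab, 4, 5*lim + 7)[-c - 7] + lim == -10
Answer: WP = store(tab, 4, 5*lim + 7)[-c - 7] + lim == -10


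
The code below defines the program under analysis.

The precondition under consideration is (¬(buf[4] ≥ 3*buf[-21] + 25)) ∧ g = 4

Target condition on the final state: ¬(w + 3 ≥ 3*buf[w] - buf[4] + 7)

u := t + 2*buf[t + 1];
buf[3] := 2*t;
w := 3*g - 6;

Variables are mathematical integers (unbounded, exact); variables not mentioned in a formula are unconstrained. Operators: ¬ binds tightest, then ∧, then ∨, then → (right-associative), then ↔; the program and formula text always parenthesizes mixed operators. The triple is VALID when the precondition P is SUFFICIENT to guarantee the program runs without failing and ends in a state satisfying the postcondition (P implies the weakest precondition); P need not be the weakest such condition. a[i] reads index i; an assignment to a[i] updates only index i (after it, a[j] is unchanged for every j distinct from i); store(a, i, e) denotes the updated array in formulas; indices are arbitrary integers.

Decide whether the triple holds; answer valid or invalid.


Working backward. After the program, the postcondition ¬(w + 3 ≥ 3*buf[w] - buf[4] + 7) must hold; in canonical form it is ¬(buf[4] + w ≥ 3*buf[w] + 4).
Before w := 3*g - 6: ¬(buf[4] + 3*g ≥ 3*buf[3*g - 6] + 10)
Before buf[3] := 2*t: ¬(buf[4] + 3*g ≥ 3*store(buf, 3, 2*t)[3*g - 6] + 10)
Before u := t + 2*buf[t + 1]: ¬(buf[4] + 3*g ≥ 3*store(buf, 3, 2*t)[3*g - 6] + 10)
The weakest precondition is ¬(buf[4] + 3*g ≥ 3*store(buf, 3, 2*t)[3*g - 6] + 10).
Check whether (¬(buf[4] ≥ 3*buf[-21] + 25)) ∧ g = 4 implies it.
Countermodel: at the initial state buf = {[-21] = 17422, [3] = 0, [4] = 0, [6] = -15215, elsewhere 0}, g = 4, t = 0, the precondition holds but the weakest precondition fails.
Answer: invalid


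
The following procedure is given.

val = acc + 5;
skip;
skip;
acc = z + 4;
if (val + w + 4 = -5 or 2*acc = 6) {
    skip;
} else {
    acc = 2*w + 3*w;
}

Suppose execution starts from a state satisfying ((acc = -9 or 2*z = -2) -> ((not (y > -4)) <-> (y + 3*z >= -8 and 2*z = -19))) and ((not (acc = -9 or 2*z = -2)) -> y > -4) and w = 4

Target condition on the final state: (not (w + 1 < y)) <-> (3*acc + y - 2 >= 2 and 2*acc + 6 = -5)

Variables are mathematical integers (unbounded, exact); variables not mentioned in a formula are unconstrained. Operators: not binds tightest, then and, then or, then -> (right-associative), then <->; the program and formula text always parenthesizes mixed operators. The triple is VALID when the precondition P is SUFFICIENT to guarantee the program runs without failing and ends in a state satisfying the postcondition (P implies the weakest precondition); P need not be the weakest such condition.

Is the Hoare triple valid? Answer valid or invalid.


Working backward. After the program, the postcondition (not (w + 1 < y)) <-> (3*acc + y - 2 >= 2 and 2*acc + 6 = -5) must hold; in canonical form it is (not (w < y - 1)) <-> (3*acc + y >= 4 and 2*acc = -11).
Then branch requires (not (w < y - 1)) <-> (3*acc + y >= 4 and 2*acc = -11); else branch requires (not (w < y - 1)) <-> (15*w + y >= 4 and 10*w = -11).
Before the if: ((val + w = -9 or 2*acc = 6) -> ((not (w < y - 1)) <-> (3*acc + y >= 4 and 2*acc = -11))) and ((not (val + w = -9 or 2*acc = 6)) -> ((not (w < y - 1)) <-> (15*w + y >= 4 and 10*w = -11)))
Before acc := z + 4: ((val + w = -9 or 2*z = -2) -> ((not (w < y - 1)) <-> (y + 3*z >= -8 and 2*z = -19))) and ((not (val + w = -9 or 2*z = -2)) -> ((not (w < y - 1)) <-> (15*w + y >= 4 and 10*w = -11)))
Before skip: ((val + w = -9 or 2*z = -2) -> ((not (w < y - 1)) <-> (y + 3*z >= -8 and 2*z = -19))) and ((not (val + w = -9 or 2*z = -2)) -> ((not (w < y - 1)) <-> (15*w + y >= 4 and 10*w = -11)))
Before skip: ((val + w = -9 or 2*z = -2) -> ((not (w < y - 1)) <-> (y + 3*z >= -8 and 2*z = -19))) and ((not (val + w = -9 or 2*z = -2)) -> ((not (w < y - 1)) <-> (15*w + y >= 4 and 10*w = -11)))
Before val := acc + 5: ((acc + w = -14 or 2*z = -2) -> ((not (w < y - 1)) <-> (y + 3*z >= -8 and 2*z = -19))) and ((not (acc + w = -14 or 2*z = -2)) -> ((not (w < y - 1)) <-> (15*w + y >= 4 and 10*w = -11)))
The weakest precondition is ((acc + w = -14 or 2*z = -2) -> ((not (w < y - 1)) <-> (y + 3*z >= -8 and 2*z = -19))) and ((not (acc + w = -14 or 2*z = -2)) -> ((not (w < y - 1)) <-> (15*w + y >= 4 and 10*w = -11))).
Check whether ((acc = -9 or 2*z = -2) -> ((not (y > -4)) <-> (y + 3*z >= -8 and 2*z = -19))) and ((not (acc = -9 or 2*z = -2)) -> y > -4) and w = 4 implies it.
Countermodel: at the initial state acc = -18, w = 4, y = 0, z = 0, the precondition holds but the weakest precondition fails.
Answer: invalid


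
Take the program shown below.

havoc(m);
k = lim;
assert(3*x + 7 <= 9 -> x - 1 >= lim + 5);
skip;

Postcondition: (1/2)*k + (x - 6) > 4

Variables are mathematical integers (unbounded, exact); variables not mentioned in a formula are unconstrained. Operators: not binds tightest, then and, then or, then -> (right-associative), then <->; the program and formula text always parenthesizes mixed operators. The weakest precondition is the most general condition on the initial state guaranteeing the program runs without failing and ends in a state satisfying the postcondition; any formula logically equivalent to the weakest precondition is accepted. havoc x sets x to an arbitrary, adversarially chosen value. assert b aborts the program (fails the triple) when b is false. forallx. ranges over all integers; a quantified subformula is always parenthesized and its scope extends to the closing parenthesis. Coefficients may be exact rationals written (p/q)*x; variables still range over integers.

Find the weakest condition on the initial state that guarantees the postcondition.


Working backward. After the program, the postcondition (1/2)*k + (x - 6) > 4 must hold; in canonical form it is (1/2)*k + x > 10.
Before skip: (1/2)*k + x > 10
Before assert 3*x + 7 <= 9 -> x - 1 >= lim + 5: (3*x <= 2 -> x >= lim + 6) and (1/2)*k + x > 10
Before k := lim: (3*x <= 2 -> x >= lim + 6) and (1/2)*lim + x > 10
Before havoc m: (3*x <= 2 -> x >= lim + 6) and (1/2)*lim + x > 10
Answer: WP = (3*x <= 2 -> x >= lim + 6) and (1/2)*lim + x > 10


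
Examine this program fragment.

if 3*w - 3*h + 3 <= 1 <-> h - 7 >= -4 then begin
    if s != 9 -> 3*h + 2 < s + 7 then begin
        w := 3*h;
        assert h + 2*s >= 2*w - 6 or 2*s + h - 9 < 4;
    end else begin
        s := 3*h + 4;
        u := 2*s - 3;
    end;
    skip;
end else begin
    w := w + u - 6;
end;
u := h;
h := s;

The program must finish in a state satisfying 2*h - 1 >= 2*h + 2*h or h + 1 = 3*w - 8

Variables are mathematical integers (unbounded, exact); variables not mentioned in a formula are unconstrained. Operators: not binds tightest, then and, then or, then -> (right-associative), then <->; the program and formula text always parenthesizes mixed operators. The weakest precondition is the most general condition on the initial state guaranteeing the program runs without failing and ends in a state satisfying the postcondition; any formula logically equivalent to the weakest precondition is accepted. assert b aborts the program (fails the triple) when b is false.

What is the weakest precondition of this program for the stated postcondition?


Working backward. After the program, the postcondition 2*h - 1 >= 2*h + 2*h or h + 1 = 3*w - 8 must hold; in canonical form it is 2*h <= -1 or h = 3*w - 9.
Before h := s: 2*s <= -1 or s = 3*w - 9
Before u := h: 2*s <= -1 or s = 3*w - 9
Then branch requires ((s != 9 -> 3*h < s + 5) -> ((2*s >= 5*h - 6 or h + 2*s < 13) and (2*s <= -1 or s = 9*h - 9))) and ((not (s != 9 -> 3*h < s + 5)) -> (6*h <= -9 or 3*h = 3*w - 13)); else branch requires 2*s <= -1 or s = 3*u + 3*w - 27.
Before the if: ((3*w <= 3*h - 2 <-> h >= 3) -> (((s != 9 -> 3*h < s + 5) -> ((2*s >= 5*h - 6 or h + 2*s < 13) and (2*s <= -1 or s = 9*h - 9))) and ((not (s != 9 -> 3*h < s + 5)) -> (6*h <= -9 or 3*h = 3*w - 13)))) and ((not (3*w <= 3*h - 2 <-> h >= 3)) -> (2*s <= -1 or s = 3*u + 3*w - 27))
Answer: WP = ((3*w <= 3*h - 2 <-> h >= 3) -> (((s != 9 -> 3*h < s + 5) -> ((2*s >= 5*h - 6 or h + 2*s < 13) and (2*s <= -1 or s = 9*h - 9))) and ((not (s != 9 -> 3*h < s + 5)) -> (6*h <= -9 or 3*h = 3*w - 13)))) and ((not (3*w <= 3*h - 2 <-> h >= 3)) -> (2*s <= -1 or s = 3*u + 3*w - 27))


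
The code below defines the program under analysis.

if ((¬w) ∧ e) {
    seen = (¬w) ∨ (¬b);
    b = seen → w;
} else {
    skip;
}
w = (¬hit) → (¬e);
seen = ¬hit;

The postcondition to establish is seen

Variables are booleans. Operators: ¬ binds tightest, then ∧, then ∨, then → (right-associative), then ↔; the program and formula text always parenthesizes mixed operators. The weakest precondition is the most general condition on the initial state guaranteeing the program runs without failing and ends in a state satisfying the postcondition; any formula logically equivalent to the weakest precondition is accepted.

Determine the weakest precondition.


Working backward. After the program, seen must hold.
Before seen := ¬hit: ¬hit
Before w := (¬hit) → (¬e): ¬hit
Then branch requires ¬hit; else branch requires ¬hit.
Before the if: (((¬w) ∧ e) → (¬hit)) ∧ ((¬((¬w) ∧ e)) → (¬hit))
Answer: WP = (((¬w) ∧ e) → (¬hit)) ∧ ((¬((¬w) ∧ e)) → (¬hit))


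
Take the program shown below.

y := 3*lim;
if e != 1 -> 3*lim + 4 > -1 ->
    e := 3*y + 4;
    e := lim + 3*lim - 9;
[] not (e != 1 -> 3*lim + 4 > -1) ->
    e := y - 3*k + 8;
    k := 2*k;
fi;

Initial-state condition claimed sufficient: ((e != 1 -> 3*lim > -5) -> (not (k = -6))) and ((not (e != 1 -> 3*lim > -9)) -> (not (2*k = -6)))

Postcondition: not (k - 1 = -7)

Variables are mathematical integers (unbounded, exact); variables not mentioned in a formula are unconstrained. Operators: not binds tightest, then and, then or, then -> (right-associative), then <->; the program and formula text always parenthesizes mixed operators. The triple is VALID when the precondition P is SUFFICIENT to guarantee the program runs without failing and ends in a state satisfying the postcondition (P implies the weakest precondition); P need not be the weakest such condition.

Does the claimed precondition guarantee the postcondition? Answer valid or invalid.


Working backward. After the program, the postcondition not (k - 1 = -7) must hold; in canonical form it is not (k = -6).
Then branch requires not (k = -6); else branch requires not (2*k = -6).
Before the if: ((e != 1 -> 3*lim > -5) -> (not (k = -6))) and ((not (e != 1 -> 3*lim > -5)) -> (not (2*k = -6)))
Before y := 3*lim: ((e != 1 -> 3*lim > -5) -> (not (k = -6))) and ((not (e != 1 -> 3*lim > -5)) -> (not (2*k = -6)))
The weakest precondition is ((e != 1 -> 3*lim > -5) -> (not (k = -6))) and ((not (e != 1 -> 3*lim > -5)) -> (not (2*k = -6))).
Check whether ((e != 1 -> 3*lim > -5) -> (not (k = -6))) and ((not (e != 1 -> 3*lim > -9)) -> (not (2*k = -6))) implies it.
Countermodel: at the initial state e = 2, k = -3, lim = -2, the precondition holds but the weakest precondition fails.
Answer: invalid


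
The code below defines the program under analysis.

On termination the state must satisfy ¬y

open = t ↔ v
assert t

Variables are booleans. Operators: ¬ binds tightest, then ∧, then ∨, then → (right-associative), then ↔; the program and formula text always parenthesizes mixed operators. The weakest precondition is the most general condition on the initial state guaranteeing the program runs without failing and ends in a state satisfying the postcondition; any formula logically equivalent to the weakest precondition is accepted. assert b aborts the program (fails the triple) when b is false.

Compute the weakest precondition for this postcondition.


Working backward. After the program, ¬y must hold.
Before assert t: t ∧ (¬y)
Before open := t ↔ v: t ∧ (¬y)
Answer: WP = t ∧ (¬y)


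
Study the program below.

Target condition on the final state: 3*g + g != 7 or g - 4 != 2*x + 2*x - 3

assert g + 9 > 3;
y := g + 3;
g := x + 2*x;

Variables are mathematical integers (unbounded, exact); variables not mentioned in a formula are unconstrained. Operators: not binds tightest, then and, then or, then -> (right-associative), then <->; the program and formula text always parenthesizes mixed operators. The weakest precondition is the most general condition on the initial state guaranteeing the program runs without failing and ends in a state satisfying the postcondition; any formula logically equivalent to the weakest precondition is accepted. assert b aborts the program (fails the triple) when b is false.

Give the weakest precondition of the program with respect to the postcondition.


Working backward. After the program, the postcondition 3*g + g != 7 or g - 4 != 2*x + 2*x - 3 must hold; in canonical form it is 4*g != 7 or g != 4*x + 1.
Before g := x + 2*x: 12*x != 7 or x != -1
Before y := g + 3: 12*x != 7 or x != -1
Before assert g + 9 > 3: g > -6 and (12*x != 7 or x != -1)
Answer: WP = g > -6 and (12*x != 7 or x != -1)


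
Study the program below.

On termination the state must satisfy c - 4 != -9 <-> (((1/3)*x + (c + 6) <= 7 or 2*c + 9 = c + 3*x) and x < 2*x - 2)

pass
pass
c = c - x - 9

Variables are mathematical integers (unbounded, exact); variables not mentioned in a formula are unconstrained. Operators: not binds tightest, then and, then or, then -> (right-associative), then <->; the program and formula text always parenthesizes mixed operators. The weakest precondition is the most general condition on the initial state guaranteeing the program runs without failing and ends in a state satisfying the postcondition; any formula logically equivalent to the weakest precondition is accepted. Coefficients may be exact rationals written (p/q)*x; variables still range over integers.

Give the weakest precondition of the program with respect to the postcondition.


Working backward. After the program, the postcondition c - 4 != -9 <-> (((1/3)*x + (c + 6) <= 7 or 2*c + 9 = c + 3*x) and x < 2*x - 2) must hold; in canonical form it is c != -5 <-> ((c + (1/3)*x <= 1 or c = 3*x - 9) and x > 2).
Before c := c - x - 9: c != x + 4 <-> ((c <= (2/3)*x + 10 or c = 4*x) and x > 2)
Before skip: c != x + 4 <-> ((c <= (2/3)*x + 10 or c = 4*x) and x > 2)
Before skip: c != x + 4 <-> ((c <= (2/3)*x + 10 or c = 4*x) and x > 2)
Answer: WP = c != x + 4 <-> ((c <= (2/3)*x + 10 or c = 4*x) and x > 2)


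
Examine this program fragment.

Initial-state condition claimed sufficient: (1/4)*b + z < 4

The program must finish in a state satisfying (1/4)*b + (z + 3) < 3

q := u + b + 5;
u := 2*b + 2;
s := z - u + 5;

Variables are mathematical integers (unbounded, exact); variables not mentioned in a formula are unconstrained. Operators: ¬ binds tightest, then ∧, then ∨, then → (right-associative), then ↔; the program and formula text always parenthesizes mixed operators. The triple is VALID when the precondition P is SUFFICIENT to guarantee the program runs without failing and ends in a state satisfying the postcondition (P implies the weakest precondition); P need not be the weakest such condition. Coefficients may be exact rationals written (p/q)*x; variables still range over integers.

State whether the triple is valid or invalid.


Working backward. After the program, the postcondition (1/4)*b + (z + 3) < 3 must hold; in canonical form it is (1/4)*b + z < 0.
Before s := z - u + 5: (1/4)*b + z < 0
Before u := 2*b + 2: (1/4)*b + z < 0
Before q := u + b + 5: (1/4)*b + z < 0
The weakest precondition is (1/4)*b + z < 0.
Check whether (1/4)*b + z < 4 implies it.
Countermodel: at the initial state b = 0, z = 0, the precondition holds but the weakest precondition fails.
Answer: invalid


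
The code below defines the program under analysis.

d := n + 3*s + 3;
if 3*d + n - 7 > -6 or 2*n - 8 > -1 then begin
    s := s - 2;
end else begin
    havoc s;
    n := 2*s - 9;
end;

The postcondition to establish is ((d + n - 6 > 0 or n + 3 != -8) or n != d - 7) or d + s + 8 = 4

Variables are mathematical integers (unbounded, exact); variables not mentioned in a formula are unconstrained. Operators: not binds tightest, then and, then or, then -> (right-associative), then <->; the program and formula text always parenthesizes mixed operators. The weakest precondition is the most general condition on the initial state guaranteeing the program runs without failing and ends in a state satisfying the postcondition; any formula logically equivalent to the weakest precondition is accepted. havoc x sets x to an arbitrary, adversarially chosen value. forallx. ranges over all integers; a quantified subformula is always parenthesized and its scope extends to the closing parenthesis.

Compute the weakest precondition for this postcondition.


Working backward. After the program, the postcondition ((d + n - 6 > 0 or n + 3 != -8) or n != d - 7) or d + s + 8 = 4 must hold; in canonical form it is d + n > 6 or n != -11 or n != d - 7 or d + s = -4.
Then branch requires d + n > 6 or n != -11 or n != d - 7 or d + s = -2; else branch requires forall s_1. (d + 2*s_1 > 15 or 2*s_1 != -2 or 2*s_1 != d + 2 or d + s_1 = -4).
Before the if: ((3*d + n > 1 or 2*n > 7) -> (d + n > 6 or n != -11 or n != d - 7 or d + s = -2)) and ((not (3*d + n > 1 or 2*n > 7)) -> (forall s_1. (d + 2*s_1 > 15 or 2*s_1 != -2 or 2*s_1 != d + 2 or d + s_1 = -4)))
Before d := n + 3*s + 3: ((4*n + 9*s > -8 or 2*n > 7) -> (2*n + 3*s > 3 or n != -11 or 3*s != 4 or n + 4*s = -5)) and ((not (4*n + 9*s > -8 or 2*n > 7)) -> (forall s_1. (n + 3*s + 2*s_1 > 12 or 2*s_1 != -2 or 2*s_1 != n + 3*s + 5 or n + 3*s + s_1 = -7)))
Answer: WP = ((4*n + 9*s > -8 or 2*n > 7) -> (2*n + 3*s > 3 or n != -11 or 3*s != 4 or n + 4*s = -5)) and ((not (4*n + 9*s > -8 or 2*n > 7)) -> (forall s_1. (n + 3*s + 2*s_1 > 12 or 2*s_1 != -2 or 2*s_1 != n + 3*s + 5 or n + 3*s + s_1 = -7)))


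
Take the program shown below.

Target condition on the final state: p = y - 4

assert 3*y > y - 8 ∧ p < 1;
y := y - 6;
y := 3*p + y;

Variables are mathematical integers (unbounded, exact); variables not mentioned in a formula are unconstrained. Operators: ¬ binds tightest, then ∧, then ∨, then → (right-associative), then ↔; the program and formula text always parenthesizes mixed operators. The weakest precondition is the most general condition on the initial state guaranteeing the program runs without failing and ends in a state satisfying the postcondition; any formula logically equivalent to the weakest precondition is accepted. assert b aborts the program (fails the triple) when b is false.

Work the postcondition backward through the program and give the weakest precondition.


Working backward. After the program, p = y - 4 must hold.
Before y := 3*p + y: 2*p + y = 4
Before y := y - 6: 2*p + y = 10
Before assert 3*y > y - 8 ∧ p < 1: 2*y > -8 ∧ p < 1 ∧ 2*p + y = 10
Answer: WP = 2*y > -8 ∧ p < 1 ∧ 2*p + y = 10


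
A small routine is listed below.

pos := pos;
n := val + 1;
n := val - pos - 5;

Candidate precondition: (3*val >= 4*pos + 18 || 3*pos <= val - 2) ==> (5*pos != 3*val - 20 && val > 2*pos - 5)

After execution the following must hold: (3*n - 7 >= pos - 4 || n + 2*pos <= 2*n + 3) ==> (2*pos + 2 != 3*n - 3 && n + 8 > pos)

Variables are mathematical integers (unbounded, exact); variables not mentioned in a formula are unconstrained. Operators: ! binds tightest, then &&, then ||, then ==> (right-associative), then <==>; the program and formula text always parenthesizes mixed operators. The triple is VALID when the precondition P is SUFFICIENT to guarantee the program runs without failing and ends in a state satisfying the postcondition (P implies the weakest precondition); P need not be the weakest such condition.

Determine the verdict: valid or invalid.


Working backward. After the program, the postcondition (3*n - 7 >= pos - 4 || n + 2*pos <= 2*n + 3) ==> (2*pos + 2 != 3*n - 3 && n + 8 > pos) must hold; in canonical form it is (3*n >= pos + 3 || 2*pos <= n + 3) ==> (2*pos != 3*n - 5 && n > pos - 8).
Before n := val - pos - 5: (3*val >= 4*pos + 18 || 3*pos <= val - 2) ==> (5*pos != 3*val - 20 && val > 2*pos - 3)
Before n := val + 1: (3*val >= 4*pos + 18 || 3*pos <= val - 2) ==> (5*pos != 3*val - 20 && val > 2*pos - 3)
Before pos := pos: (3*val >= 4*pos + 18 || 3*pos <= val - 2) ==> (5*pos != 3*val - 20 && val > 2*pos - 3)
The weakest precondition is (3*val >= 4*pos + 18 || 3*pos <= val - 2) ==> (5*pos != 3*val - 20 && val > 2*pos - 3).
Check whether (3*val >= 4*pos + 18 || 3*pos <= val - 2) ==> (5*pos != 3*val - 20 && val > 2*pos - 5) implies it.
Countermodel: at the initial state pos = -5, val = -13, the precondition holds but the weakest precondition fails.
Answer: invalid


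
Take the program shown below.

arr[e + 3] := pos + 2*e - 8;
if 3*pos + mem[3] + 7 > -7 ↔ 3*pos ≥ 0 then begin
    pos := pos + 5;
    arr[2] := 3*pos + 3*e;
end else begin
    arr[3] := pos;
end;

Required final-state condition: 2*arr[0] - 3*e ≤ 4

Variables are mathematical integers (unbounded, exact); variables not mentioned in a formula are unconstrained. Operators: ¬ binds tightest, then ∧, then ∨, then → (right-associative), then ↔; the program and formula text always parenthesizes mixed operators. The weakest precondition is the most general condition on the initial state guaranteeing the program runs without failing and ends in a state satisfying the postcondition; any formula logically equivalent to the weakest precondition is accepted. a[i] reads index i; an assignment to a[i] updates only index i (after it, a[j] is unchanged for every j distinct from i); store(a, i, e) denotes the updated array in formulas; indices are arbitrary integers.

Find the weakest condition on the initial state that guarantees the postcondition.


Working backward. After the program, the postcondition 2*arr[0] - 3*e ≤ 4 must hold; in canonical form it is 2*arr[0] ≤ 3*e + 4.
Then branch requires 2*arr[0] ≤ 3*e + 4; else branch requires 2*arr[0] ≤ 3*e + 4.
Before the if: ((mem[3] + 3*pos > -14 ↔ 3*pos ≥ 0) → 2*arr[0] ≤ 3*e + 4) ∧ ((¬(mem[3] + 3*pos > -14 ↔ 3*pos ≥ 0)) → 2*arr[0] ≤ 3*e + 4)
Before arr[e + 3] := pos + 2*e - 8: ((mem[3] + 3*pos > -14 ↔ 3*pos ≥ 0) → 2*store(arr, e + 3, 2*e + pos - 8)[0] ≤ 3*e + 4) ∧ ((¬(mem[3] + 3*pos > -14 ↔ 3*pos ≥ 0)) → 2*store(arr, e + 3, 2*e + pos - 8)[0] ≤ 3*e + 4)
Answer: WP = ((mem[3] + 3*pos > -14 ↔ 3*pos ≥ 0) → 2*store(arr, e + 3, 2*e + pos - 8)[0] ≤ 3*e + 4) ∧ ((¬(mem[3] + 3*pos > -14 ↔ 3*pos ≥ 0)) → 2*store(arr, e + 3, 2*e + pos - 8)[0] ≤ 3*e + 4)


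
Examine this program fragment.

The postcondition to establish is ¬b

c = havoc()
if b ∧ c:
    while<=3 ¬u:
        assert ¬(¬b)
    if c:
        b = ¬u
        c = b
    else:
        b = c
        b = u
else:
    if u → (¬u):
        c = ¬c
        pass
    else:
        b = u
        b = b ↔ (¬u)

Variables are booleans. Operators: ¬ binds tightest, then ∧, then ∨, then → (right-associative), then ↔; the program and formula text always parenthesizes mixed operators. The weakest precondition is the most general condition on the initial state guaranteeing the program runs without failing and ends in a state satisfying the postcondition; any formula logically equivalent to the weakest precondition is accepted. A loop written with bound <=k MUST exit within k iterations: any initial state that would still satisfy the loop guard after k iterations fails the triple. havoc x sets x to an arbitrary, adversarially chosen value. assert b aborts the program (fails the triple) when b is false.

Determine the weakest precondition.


Working backward. After the program, ¬b must hold.
Then branch requires ((¬u) → (b ∧ ((¬u) → (b ∧ ((¬u) → (b ∧ u ∧ (c → u) ∧ ((¬c) → (¬u)))) ∧ (u → ((c → u) ∧ ((¬c) → (¬u)))))) ∧ (u → ((c → u) ∧ ((¬c) → (¬u)))))) ∧ (u → ((c → u) ∧ ((¬c) → (¬u)))); else branch requires ((u → (¬u)) → (¬b)) ∧ ((¬(u → (¬u))) → (¬(u ↔ (¬u)))).
Before the if: ((b ∧ c) → (((¬u) → (b ∧ ((¬u) → (b ∧ ((¬u) → (b ∧ u ∧ (c → u) ∧ ((¬c) → (¬u)))) ∧ (u → ((c → u) ∧ ((¬c) → (¬u)))))) ∧ (u → ((c → u) ∧ ((¬c) → (¬u)))))) ∧ (u → ((c → u) ∧ ((¬c) → (¬u)))))) ∧ ((¬(b ∧ c)) → (((u → (¬u)) → (¬b)) ∧ ((¬(u → (¬u))) → (¬(u ↔ (¬u))))))
Before havoc c: (b → ((¬u) → (b ∧ ((¬u) → (b ∧ ((¬u) → (b ∧ u))))))) ∧ ((¬b) → (((u → (¬u)) → (¬b)) ∧ ((¬(u → (¬u))) → (¬(u ↔ (¬u)))))) ∧ ((u → (¬u)) → (¬b)) ∧ ((¬(u → (¬u))) → (¬(u ↔ (¬u))))
Answer: WP = (b → ((¬u) → (b ∧ ((¬u) → (b ∧ ((¬u) → (b ∧ u))))))) ∧ ((¬b) → (((u → (¬u)) → (¬b)) ∧ ((¬(u → (¬u))) → (¬(u ↔ (¬u)))))) ∧ ((u → (¬u)) → (¬b)) ∧ ((¬(u → (¬u))) → (¬(u ↔ (¬u))))


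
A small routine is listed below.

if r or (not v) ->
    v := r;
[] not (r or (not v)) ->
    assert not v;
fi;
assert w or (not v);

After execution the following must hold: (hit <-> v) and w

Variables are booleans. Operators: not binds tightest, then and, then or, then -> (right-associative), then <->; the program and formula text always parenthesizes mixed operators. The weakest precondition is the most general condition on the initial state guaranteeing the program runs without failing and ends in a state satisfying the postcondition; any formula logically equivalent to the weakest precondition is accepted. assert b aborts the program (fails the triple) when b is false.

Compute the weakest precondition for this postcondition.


Working backward. After the program, (hit <-> v) and w must hold.
Before assert w or (not v): (w or (not v)) and (hit <-> v) and w
Then branch requires (w or (not r)) and (hit <-> r) and w; else branch requires (not v) and (w or (not v)) and (hit <-> v) and w.
Before the if: ((r or (not v)) -> ((w or (not r)) and (hit <-> r) and w)) and ((not (r or (not v))) -> ((not v) and (w or (not v)) and (hit <-> v) and w))
Answer: WP = ((r or (not v)) -> ((w or (not r)) and (hit <-> r) and w)) and ((not (r or (not v))) -> ((not v) and (w or (not v)) and (hit <-> v) and w))


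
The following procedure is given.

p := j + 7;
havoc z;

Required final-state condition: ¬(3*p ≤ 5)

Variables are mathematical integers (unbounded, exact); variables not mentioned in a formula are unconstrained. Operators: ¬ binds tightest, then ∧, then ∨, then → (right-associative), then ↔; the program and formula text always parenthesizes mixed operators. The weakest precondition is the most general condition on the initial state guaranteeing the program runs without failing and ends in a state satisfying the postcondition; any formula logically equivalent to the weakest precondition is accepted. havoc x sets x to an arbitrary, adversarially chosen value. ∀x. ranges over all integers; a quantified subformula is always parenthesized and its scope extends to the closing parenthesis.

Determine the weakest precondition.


Working backward. After the program, ¬(3*p ≤ 5) must hold.
Before havoc z: ¬(3*p ≤ 5)
Before p := j + 7: ¬(3*j ≤ -16)
Answer: WP = ¬(3*j ≤ -16)
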